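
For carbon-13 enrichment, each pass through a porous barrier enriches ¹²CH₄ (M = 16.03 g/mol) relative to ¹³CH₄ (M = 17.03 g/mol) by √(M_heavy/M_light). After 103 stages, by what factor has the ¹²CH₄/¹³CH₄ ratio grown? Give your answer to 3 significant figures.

After 103 stages the ratio has grown by (√(17.03/16.03))^103 = (17.03/16.03)^(103/2).
= 1.06238^(103/2) = 22.6.

22.6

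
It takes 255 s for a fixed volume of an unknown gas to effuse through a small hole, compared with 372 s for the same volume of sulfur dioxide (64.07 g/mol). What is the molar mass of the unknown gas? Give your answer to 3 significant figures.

Since effusion rate ∝ 1/√M, t_X/t_SO₂ = √(M_X/M_SO₂).
255/372 = 0.6855 = √(M_X/64.07)
M_X = 64.07 × 0.6855² = 64.07 × 0.4699 = 30.1 g/mol

30.1 g/mol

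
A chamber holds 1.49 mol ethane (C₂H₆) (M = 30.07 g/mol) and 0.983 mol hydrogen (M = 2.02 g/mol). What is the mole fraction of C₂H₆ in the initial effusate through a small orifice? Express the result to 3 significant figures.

Effusion rate of each component ∝ n_i/√M_i (partial pressure × 1/√M).
Mole fraction of C₂H₆ in the effusate = (n_C₂H₆/√M_C₂H₆) / (n_C₂H₆/√M_C₂H₆ + n_H₂/√M_H₂)
= (1.49/√30.07) / (1.49/√30.07 + 0.983/√2.02) = 0.2717/(0.2717 + 0.6916) = 0.282.

0.282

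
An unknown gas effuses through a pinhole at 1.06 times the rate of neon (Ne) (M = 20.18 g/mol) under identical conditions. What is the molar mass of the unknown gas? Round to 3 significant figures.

From Graham's law, rate_X/rate_Ne = √(M_Ne/M_X).
1.06 = √(20.18/M_X)
M_X = 20.18 / 1.06² = 20.18 / 1.124 = 18.0 g/mol

18.0 g/mol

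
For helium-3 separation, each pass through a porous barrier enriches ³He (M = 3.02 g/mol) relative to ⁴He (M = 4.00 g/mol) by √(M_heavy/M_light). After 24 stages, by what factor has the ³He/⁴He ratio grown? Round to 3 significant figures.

29.1

The single-stage factor is √(M_heavy/M_light), so 24 stages give [√(4.00/3.02)]^24 = (4.00/3.02)^(24/2).
= 1.32450^12 = 29.1.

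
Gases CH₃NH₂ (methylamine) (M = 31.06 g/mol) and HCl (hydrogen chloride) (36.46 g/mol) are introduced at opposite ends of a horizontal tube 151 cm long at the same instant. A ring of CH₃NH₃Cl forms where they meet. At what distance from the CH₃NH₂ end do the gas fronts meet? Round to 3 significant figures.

78.5 cm

Graham's law gives d_CH₃NH₂/d_HCl = rate_CH₃NH₂/rate_HCl = √(M_HCl/M_CH₃NH₂) = √(36.46/31.06) = 1.083.
With d_CH₃NH₂ + d_HCl = 151 cm, d_HCl = 151/(1 + 1.083) = 72.48 cm.
d_CH₃NH₂ = 151 − 72.48 = 78.5 cm.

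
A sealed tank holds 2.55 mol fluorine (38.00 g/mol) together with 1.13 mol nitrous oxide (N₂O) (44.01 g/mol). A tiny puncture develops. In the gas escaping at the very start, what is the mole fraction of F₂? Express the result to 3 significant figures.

0.708

The effusion rate of species i is ∝ p_i/√M_i ∝ n_i/√M_i.
Mole fraction of F₂ in the effusate = (n_F₂/√M_F₂) / (n_F₂/√M_F₂ + n_N₂O/√M_N₂O)
= (2.55/√38.00) / (2.55/√38.00 + 1.13/√44.01) = 0.4137/(0.4137 + 0.1703) = 0.708.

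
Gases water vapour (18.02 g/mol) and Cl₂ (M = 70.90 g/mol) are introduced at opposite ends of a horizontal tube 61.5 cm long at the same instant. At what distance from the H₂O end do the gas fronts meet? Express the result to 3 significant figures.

40.9 cm

Graham's law gives d_H₂O/d_Cl₂ = rate_H₂O/rate_Cl₂ = √(M_Cl₂/M_H₂O) = √(70.90/18.02) = 1.984.
With d_H₂O + d_Cl₂ = 61.5 cm, d_Cl₂ = 61.5/(1 + 1.984) = 20.61 cm.
d_H₂O = 61.5 − 20.61 = 40.9 cm.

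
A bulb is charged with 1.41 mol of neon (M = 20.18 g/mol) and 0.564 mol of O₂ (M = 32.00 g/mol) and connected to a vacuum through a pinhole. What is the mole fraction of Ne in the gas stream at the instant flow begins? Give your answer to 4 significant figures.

Each component's effusion rate ∝ (its partial pressure)·(1/√M) ∝ n_i/√M_i.
x_Ne(eff) = (n_Ne/√M_Ne) / (n_Ne/√M_Ne + n_O₂/√M_O₂)
= (1.41/√20.18) / (1.41/√20.18 + 0.564/√32.00) = 0.3139/(0.3139 + 0.09970) = 0.7589.

0.7589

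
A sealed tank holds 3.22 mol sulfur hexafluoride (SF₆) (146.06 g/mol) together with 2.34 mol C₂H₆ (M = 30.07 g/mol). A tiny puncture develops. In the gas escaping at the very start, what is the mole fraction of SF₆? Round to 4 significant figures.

0.3844

Rate_i ∝ x_i/√M_i (Graham's law weighted by mole fraction), so the effusate composition follows n_i/√M_i.
Mole fraction of SF₆ in the effusate = (n_SF₆/√M_SF₆) / (n_SF₆/√M_SF₆ + n_C₂H₆/√M_C₂H₆)
= (3.22/√146.06) / (3.22/√146.06 + 2.34/√30.07) = 0.2664/(0.2664 + 0.4267) = 0.3844.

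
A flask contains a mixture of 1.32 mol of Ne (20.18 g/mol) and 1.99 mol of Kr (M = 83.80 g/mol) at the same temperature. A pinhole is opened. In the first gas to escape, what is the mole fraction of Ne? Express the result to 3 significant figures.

Effusion rate of each component ∝ n_i/√M_i (partial pressure × 1/√M).
x_Ne(eff) = (n_Ne/√M_Ne) / (n_Ne/√M_Ne + n_Kr/√M_Kr)
= (1.32/√20.18) / (1.32/√20.18 + 1.99/√83.80) = 0.2938/(0.2938 + 0.2174) = 0.575.

0.575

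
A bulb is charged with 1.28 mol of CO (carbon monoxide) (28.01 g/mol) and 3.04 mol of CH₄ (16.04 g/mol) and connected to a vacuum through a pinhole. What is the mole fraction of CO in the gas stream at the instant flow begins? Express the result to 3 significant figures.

0.242

Rate_i ∝ x_i/√M_i (Graham's law weighted by mole fraction), so the effusate composition follows n_i/√M_i.
x_CO(eff) = (n_CO/√M_CO) / (n_CO/√M_CO + n_CH₄/√M_CH₄)
= (1.28/√28.01) / (1.28/√28.01 + 3.04/√16.04) = 0.2419/(0.2419 + 0.7591) = 0.242.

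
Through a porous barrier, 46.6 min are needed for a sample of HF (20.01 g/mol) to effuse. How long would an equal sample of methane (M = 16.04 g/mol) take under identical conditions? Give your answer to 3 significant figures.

41.7 min

By Graham's law, t_CH₄/t_HF = √(M_CH₄/M_HF) = √(16.04/20.01) = √0.8016 = 0.8953.
So the time for CH₄ is 46.6 × 0.8953 = 41.7 min.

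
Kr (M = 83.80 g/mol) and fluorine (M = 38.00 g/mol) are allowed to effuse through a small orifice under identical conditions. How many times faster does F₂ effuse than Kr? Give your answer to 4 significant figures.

1.485

Since effusion rate ∝ 1/√M, rate_F₂/rate_Kr = √(M_Kr/M_F₂) = √(83.80/38.00) = √2.205 = 1.485.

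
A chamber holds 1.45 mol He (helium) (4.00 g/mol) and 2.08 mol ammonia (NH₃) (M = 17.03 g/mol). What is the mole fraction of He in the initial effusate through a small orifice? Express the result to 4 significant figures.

0.5899

Rate_i ∝ x_i/√M_i (Graham's law weighted by mole fraction), so the effusate composition follows n_i/√M_i.
x_He(eff) = (n_He/√M_He) / (n_He/√M_He + n_NH₃/√M_NH₃)
= (1.45/√4.00) / (1.45/√4.00 + 2.08/√17.03) = 0.7250/(0.7250 + 0.5040) = 0.5899.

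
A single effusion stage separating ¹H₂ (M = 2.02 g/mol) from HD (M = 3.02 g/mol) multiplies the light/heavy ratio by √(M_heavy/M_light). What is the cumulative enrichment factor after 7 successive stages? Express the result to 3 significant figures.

Overall factor = α^7 with α = √(3.02/2.02), i.e. (3.02/2.02)^(7/2).
= 1.49505^(7/2) = 4.09.

4.09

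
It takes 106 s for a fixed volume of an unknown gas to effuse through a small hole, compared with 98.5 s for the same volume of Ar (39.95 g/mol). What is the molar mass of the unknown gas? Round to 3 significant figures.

Using Graham's law: t_X/t_Ar = √(M_X/M_Ar).
106/98.5 = 1.076 = √(M_X/39.95)
M_X = 39.95 × 1.076² = 39.95 × 1.158 = 46.3 g/mol

46.3 g/mol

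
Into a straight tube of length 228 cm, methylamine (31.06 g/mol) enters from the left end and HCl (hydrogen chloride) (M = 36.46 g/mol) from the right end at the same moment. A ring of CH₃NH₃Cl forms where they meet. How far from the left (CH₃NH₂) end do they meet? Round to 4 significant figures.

Graham's law gives d_CH₃NH₂/d_HCl = rate_CH₃NH₂/rate_HCl = √(M_HCl/M_CH₃NH₂) = √(36.46/31.06) = 1.083.
With d_CH₃NH₂ + d_HCl = 228 cm, d_HCl = 228/(1 + 1.083) = 109.4 cm.
d_CH₃NH₂ = 228 − 109.4 = 118.6 cm.

118.6 cm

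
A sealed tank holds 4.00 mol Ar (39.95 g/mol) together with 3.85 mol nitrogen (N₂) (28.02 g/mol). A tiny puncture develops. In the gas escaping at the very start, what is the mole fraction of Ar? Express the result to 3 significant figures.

The effusion rate of species i is ∝ p_i/√M_i ∝ n_i/√M_i.
Mole fraction of Ar in the effusate = (n_Ar/√M_Ar) / (n_Ar/√M_Ar + n_N₂/√M_N₂)
= (4.00/√39.95) / (4.00/√39.95 + 3.85/√28.02) = 0.6329/(0.6329 + 0.7273) = 0.465.

0.465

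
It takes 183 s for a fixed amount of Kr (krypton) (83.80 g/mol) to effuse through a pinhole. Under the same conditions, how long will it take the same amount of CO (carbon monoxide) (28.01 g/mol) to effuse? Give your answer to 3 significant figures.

From Graham's law, t_CO/t_Kr = √(M_CO/M_Kr) = √(28.01/83.80) = √0.3342 = 0.5781.
So the time for CO is 183 × 0.5781 = 106 s.

106 s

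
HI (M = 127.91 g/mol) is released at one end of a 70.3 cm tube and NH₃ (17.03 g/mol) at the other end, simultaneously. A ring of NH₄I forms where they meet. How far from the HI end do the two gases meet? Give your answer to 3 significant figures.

Distances travelled in equal time are proportional to diffusion rates, so d_HI/d_NH₃ = √(M_NH₃/M_HI) = √(17.03/127.91) = 0.3649.
With d_HI + d_NH₃ = 70.3 cm, d_NH₃ = 70.3/(1 + 0.3649) = 51.51 cm.
d_HI = 70.3 − 51.51 = 18.8 cm.

18.8 cm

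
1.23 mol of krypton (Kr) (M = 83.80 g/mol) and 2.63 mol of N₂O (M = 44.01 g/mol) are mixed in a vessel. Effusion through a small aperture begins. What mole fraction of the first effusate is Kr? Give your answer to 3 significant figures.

Each component's effusion rate ∝ (its partial pressure)·(1/√M) ∝ n_i/√M_i.
x_Kr(eff) = (n_Kr/√M_Kr) / (n_Kr/√M_Kr + n_N₂O/√M_N₂O)
= (1.23/√83.80) / (1.23/√83.80 + 2.63/√44.01) = 0.1344/(0.1344 + 0.3964) = 0.253.

0.253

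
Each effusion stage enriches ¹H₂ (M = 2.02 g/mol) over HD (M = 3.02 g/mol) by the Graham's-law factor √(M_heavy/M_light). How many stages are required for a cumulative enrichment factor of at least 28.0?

With α = √(3.02/2.02) per stage, ln α = ½ ln(1.49505) = 0.2011.
Need α^N ≥ 28.0 ⇒ N ≥ ln(28.0) / ln α = 3.332 / 0.2011 = 16.57.
Minimum whole number of stages: N = 17.

17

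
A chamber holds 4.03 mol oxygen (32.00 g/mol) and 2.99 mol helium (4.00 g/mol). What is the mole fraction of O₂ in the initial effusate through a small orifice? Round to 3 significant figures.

0.323

Rate_i ∝ x_i/√M_i (Graham's law weighted by mole fraction), so the effusate composition follows n_i/√M_i.
x_O₂(eff) = (n_O₂/√M_O₂) / (n_O₂/√M_O₂ + n_He/√M_He)
= (4.03/√32.00) / (4.03/√32.00 + 2.99/√4.00) = 0.7124/(0.7124 + 1.495) = 0.323.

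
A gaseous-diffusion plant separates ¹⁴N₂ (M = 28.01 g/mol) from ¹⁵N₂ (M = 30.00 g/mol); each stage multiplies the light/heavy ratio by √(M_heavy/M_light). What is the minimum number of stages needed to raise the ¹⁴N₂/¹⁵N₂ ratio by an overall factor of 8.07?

61

Single-stage factor α = √(30.00/28.01), so ln α = ½ ln(1.07105) = 0.03432.
Need α^N ≥ 8.07 ⇒ N ≥ ln(8.07) / ln α = 2.088 / 0.03432 = 60.85.
So at least 61 stages are needed.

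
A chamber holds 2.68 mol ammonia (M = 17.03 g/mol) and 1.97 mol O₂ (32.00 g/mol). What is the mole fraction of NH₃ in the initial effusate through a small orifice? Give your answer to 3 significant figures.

0.651

Effusion rate of each component ∝ n_i/√M_i (partial pressure × 1/√M).
Mole fraction of NH₃ in the effusate = (n_NH₃/√M_NH₃) / (n_NH₃/√M_NH₃ + n_O₂/√M_O₂)
= (2.68/√17.03) / (2.68/√17.03 + 1.97/√32.00) = 0.6494/(0.6494 + 0.3483) = 0.651.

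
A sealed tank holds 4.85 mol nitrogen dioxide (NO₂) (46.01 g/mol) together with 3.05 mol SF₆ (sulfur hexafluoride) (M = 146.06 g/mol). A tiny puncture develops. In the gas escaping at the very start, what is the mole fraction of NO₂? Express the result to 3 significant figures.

0.739

The effusion rate of species i is ∝ p_i/√M_i ∝ n_i/√M_i.
So x_NO₂ in the escaping gas = (n_NO₂/√M_NO₂) / Σ(n_i/√M_i)
= (4.85/√46.01) / (4.85/√46.01 + 3.05/√146.06) = 0.7150/(0.7150 + 0.2524) = 0.739.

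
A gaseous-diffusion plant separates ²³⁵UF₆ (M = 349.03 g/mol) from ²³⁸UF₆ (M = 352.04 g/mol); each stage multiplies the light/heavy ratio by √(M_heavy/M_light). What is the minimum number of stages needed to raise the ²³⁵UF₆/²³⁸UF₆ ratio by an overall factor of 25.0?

750

Per stage α = (352.04/349.03)^(1/2) = 1.00862^0.5, giving ln α = 0.004293.
Need α^N ≥ 25.0 ⇒ N ≥ ln(25.0) / ln α = 3.219 / 0.004293 = 749.72.
So at least 750 stages are needed.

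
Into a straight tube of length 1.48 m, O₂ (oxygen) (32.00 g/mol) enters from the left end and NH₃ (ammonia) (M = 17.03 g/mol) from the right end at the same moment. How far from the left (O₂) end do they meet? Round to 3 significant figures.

In equal time, each gas travels a distance ∝ its rate ∝ 1/√M, so d_O₂/d_NH₃ = √(M_NH₃/M_O₂) = √(17.03/32.00) = 0.7295.
With d_O₂ + d_NH₃ = 1.48 m, d_NH₃ = 1.48/(1 + 0.7295) = 0.8557 m.
d_O₂ = 1.48 − 0.8557 = 0.624 m.

0.624 m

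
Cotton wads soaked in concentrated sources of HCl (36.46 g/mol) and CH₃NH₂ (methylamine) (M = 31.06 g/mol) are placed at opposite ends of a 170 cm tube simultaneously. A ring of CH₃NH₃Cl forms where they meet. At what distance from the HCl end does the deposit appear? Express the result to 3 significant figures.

In equal time, each gas travels a distance ∝ its rate ∝ 1/√M, so d_HCl/d_CH₃NH₂ = √(M_CH₃NH₂/M_HCl) = √(31.06/36.46) = 0.9230.
With d_HCl + d_CH₃NH₂ = 170 cm, d_CH₃NH₂ = 170/(1 + 0.9230) = 88.40 cm.
d_HCl = 170 − 88.40 = 81.6 cm.

81.6 cm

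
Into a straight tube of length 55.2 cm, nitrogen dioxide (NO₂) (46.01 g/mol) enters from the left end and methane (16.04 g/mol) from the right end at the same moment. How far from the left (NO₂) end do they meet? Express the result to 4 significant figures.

20.49 cm

Graham's law gives d_NO₂/d_CH₄ = rate_NO₂/rate_CH₄ = √(M_CH₄/M_NO₂) = √(16.04/46.01) = 0.5904.
With d_NO₂ + d_CH₄ = 55.2 cm, d_CH₄ = 55.2/(1 + 0.5904) = 34.71 cm.
d_NO₂ = 55.2 − 34.71 = 20.49 cm.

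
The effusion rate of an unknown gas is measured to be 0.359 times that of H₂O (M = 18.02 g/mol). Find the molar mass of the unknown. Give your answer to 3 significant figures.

Graham's law gives rate_X/rate_H₂O = √(M_H₂O/M_X).
0.359 = √(18.02/M_X)
M_X = 18.02 / 0.359² = 18.02 / 0.1289 = 140 g/mol

140 g/mol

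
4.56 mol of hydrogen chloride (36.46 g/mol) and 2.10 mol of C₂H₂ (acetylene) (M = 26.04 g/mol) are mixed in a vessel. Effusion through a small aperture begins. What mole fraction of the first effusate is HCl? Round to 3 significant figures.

Each component's effusion rate ∝ (its partial pressure)·(1/√M) ∝ n_i/√M_i.
x_HCl(eff) = (n_HCl/√M_HCl) / (n_HCl/√M_HCl + n_C₂H₂/√M_C₂H₂)
= (4.56/√36.46) / (4.56/√36.46 + 2.10/√26.04) = 0.7552/(0.7552 + 0.4115) = 0.647.

0.647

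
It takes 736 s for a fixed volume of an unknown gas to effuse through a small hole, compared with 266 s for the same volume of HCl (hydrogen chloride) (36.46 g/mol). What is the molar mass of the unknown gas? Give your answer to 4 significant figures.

279.1 g/mol

By Graham's law, t_X/t_HCl = √(M_X/M_HCl).
736/266 = 2.767 = √(M_X/36.46)
M_X = 36.46 × 2.767² = 36.46 × 7.656 = 279.1 g/mol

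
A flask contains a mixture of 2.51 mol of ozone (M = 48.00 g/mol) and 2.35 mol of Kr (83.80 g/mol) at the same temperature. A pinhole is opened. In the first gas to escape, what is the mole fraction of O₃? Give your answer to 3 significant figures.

Each component's effusion rate ∝ (its partial pressure)·(1/√M) ∝ n_i/√M_i.
x_O₃(eff) = (n_O₃/√M_O₃) / (n_O₃/√M_O₃ + n_Kr/√M_Kr)
= (2.51/√48.00) / (2.51/√48.00 + 2.35/√83.80) = 0.3623/(0.3623 + 0.2567) = 0.585.

0.585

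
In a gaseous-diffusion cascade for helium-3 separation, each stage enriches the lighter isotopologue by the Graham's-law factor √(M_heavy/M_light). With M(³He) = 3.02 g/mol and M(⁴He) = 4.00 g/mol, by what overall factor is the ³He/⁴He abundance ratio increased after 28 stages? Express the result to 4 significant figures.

51.14

After 28 stages the ratio has grown by (√(4.00/3.02))^28 = (4.00/3.02)^(28/2).
= 1.32450^14 = 51.14.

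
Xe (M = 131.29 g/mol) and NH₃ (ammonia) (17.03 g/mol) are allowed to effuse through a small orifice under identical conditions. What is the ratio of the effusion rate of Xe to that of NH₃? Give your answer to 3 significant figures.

By Graham's law, rate_Xe/rate_NH₃ = √(M_NH₃/M_Xe) = √(17.03/131.29) = √0.1297 = 0.360.

0.360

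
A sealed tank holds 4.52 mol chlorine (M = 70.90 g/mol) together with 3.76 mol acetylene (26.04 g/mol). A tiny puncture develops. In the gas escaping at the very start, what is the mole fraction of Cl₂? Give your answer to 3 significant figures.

0.421

Rate_i ∝ x_i/√M_i (Graham's law weighted by mole fraction), so the effusate composition follows n_i/√M_i.
x_Cl₂(eff) = (n_Cl₂/√M_Cl₂) / (n_Cl₂/√M_Cl₂ + n_C₂H₂/√M_C₂H₂)
= (4.52/√70.90) / (4.52/√70.90 + 3.76/√26.04) = 0.5368/(0.5368 + 0.7368) = 0.421.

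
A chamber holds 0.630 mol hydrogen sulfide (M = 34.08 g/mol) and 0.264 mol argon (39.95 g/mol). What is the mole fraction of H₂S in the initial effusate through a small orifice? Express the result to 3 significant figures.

Rate_i ∝ x_i/√M_i (Graham's law weighted by mole fraction), so the effusate composition follows n_i/√M_i.
Mole fraction of H₂S in the effusate = (n_H₂S/√M_H₂S) / (n_H₂S/√M_H₂S + n_Ar/√M_Ar)
= (0.630/√34.08) / (0.630/√34.08 + 0.264/√39.95) = 0.1079/(0.1079 + 0.04177) = 0.721.

0.721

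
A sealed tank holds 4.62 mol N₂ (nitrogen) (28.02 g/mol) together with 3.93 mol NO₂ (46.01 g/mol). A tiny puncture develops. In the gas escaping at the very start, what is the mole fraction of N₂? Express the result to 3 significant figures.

0.601

Each component's effusion rate ∝ (its partial pressure)·(1/√M) ∝ n_i/√M_i.
x_N₂(eff) = (n_N₂/√M_N₂) / (n_N₂/√M_N₂ + n_NO₂/√M_NO₂)
= (4.62/√28.02) / (4.62/√28.02 + 3.93/√46.01) = 0.8728/(0.8728 + 0.5794) = 0.601.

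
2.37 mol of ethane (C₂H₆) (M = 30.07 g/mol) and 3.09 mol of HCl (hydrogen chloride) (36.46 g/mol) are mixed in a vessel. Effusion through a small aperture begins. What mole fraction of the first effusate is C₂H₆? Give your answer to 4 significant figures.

0.4579

Effusion rate of each component ∝ n_i/√M_i (partial pressure × 1/√M).
Mole fraction of C₂H₆ in the effusate = (n_C₂H₆/√M_C₂H₆) / (n_C₂H₆/√M_C₂H₆ + n_HCl/√M_HCl)
= (2.37/√30.07) / (2.37/√30.07 + 3.09/√36.46) = 0.4322/(0.4322 + 0.5117) = 0.4579.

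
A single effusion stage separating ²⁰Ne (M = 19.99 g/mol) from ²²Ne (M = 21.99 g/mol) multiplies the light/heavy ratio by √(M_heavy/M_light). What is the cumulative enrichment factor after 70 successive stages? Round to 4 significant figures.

The single-stage factor is √(M_heavy/M_light), so 70 stages give [√(21.99/19.99)]^70 = (21.99/19.99)^(70/2).
= 1.10005^35 = 28.15.

28.15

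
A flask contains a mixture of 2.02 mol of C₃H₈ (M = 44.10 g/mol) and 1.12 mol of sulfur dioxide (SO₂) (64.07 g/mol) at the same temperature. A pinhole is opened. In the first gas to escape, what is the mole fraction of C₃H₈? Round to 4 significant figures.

Effusion rate of each component ∝ n_i/√M_i (partial pressure × 1/√M).
Mole fraction of C₃H₈ in the effusate = (n_C₃H₈/√M_C₃H₈) / (n_C₃H₈/√M_C₃H₈ + n_SO₂/√M_SO₂)
= (2.02/√44.10) / (2.02/√44.10 + 1.12/√64.07) = 0.3042/(0.3042 + 0.1399) = 0.6849.

0.6849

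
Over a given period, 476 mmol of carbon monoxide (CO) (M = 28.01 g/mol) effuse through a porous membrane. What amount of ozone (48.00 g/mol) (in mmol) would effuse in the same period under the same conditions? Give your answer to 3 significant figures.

364 mmol

Since effusion rate ∝ 1/√M, rate_O₃/rate_CO = √(M_CO/M_O₃) = √(28.01/48.00) = √0.5835 = 0.7639.
So the amount for O₃ is 476 × 0.7639 = 364 mmol.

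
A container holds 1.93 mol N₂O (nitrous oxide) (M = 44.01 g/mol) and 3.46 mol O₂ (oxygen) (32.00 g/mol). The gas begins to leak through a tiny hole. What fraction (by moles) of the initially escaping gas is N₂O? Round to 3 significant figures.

Each component's effusion rate ∝ (its partial pressure)·(1/√M) ∝ n_i/√M_i.
Mole fraction of N₂O in the effusate = (n_N₂O/√M_N₂O) / (n_N₂O/√M_N₂O + n_O₂/√M_O₂)
= (1.93/√44.01) / (1.93/√44.01 + 3.46/√32.00) = 0.2909/(0.2909 + 0.6116) = 0.322.

0.322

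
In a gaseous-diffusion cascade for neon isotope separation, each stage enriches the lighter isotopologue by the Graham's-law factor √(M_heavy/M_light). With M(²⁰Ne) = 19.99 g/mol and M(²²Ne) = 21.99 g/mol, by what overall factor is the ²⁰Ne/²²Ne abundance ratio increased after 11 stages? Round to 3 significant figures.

1.69

Each stage multiplies the ratio by α = √(21.99/19.99), so after 11 stages the overall factor is α^11 = (21.99/19.99)^(11/2).
= 1.10005^(11/2) = 1.69.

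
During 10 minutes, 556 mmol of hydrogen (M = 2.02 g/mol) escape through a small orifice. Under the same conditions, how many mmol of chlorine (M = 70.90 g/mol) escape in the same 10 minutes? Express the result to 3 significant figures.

By Graham's law, rate_Cl₂/rate_H₂ = √(M_H₂/M_Cl₂) = √(2.02/70.90) = √0.02849 = 0.1688.
So the amount for Cl₂ is 556 × 0.1688 = 93.8 mmol.

93.8 mmol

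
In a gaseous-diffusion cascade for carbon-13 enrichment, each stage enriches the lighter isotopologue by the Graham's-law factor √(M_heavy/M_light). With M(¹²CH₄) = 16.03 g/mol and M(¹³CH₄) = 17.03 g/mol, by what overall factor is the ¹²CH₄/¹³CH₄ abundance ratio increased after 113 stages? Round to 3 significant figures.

The single-stage factor is √(M_heavy/M_light), so 113 stages give [√(17.03/16.03)]^113 = (17.03/16.03)^(113/2).
= 1.06238^(113/2) = 30.5.

30.5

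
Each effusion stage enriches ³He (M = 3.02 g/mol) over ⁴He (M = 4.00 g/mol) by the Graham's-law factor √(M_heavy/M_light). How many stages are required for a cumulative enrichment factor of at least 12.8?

19

With α = √(4.00/3.02) per stage, ln α = ½ ln(1.32450) = 0.1405.
Need α^N ≥ 12.8 ⇒ N ≥ ln(12.8) / ln α = 2.549 / 0.1405 = 18.14.
So at least 19 stages are needed.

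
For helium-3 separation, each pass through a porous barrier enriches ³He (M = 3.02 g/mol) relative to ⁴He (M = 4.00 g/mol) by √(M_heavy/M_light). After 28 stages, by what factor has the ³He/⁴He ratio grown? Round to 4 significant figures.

After 28 stages the ratio has grown by (√(4.00/3.02))^28 = (4.00/3.02)^(28/2).
= 1.32450^14 = 51.14.

51.14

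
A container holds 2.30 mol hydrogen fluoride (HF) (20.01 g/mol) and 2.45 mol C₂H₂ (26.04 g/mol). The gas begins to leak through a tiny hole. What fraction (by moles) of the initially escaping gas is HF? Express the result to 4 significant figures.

0.5171

Each component's effusion rate ∝ (its partial pressure)·(1/√M) ∝ n_i/√M_i.
Mole fraction of HF in the effusate = (n_HF/√M_HF) / (n_HF/√M_HF + n_C₂H₂/√M_C₂H₂)
= (2.30/√20.01) / (2.30/√20.01 + 2.45/√26.04) = 0.5142/(0.5142 + 0.4801) = 0.5171.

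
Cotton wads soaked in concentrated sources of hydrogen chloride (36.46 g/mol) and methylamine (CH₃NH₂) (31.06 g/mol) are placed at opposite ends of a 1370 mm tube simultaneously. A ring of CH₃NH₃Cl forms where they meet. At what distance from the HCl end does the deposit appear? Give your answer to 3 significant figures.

658 mm

Distances travelled in equal time are proportional to diffusion rates, so d_HCl/d_CH₃NH₂ = √(M_CH₃NH₂/M_HCl) = √(31.06/36.46) = 0.9230.
With d_HCl + d_CH₃NH₂ = 1370 mm, d_CH₃NH₂ = 1370/(1 + 0.9230) = 712.4 mm.
d_HCl = 1370 − 712.4 = 658 mm.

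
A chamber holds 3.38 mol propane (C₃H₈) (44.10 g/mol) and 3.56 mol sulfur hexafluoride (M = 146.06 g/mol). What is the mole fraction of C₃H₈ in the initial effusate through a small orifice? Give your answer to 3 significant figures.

The effusion rate of species i is ∝ p_i/√M_i ∝ n_i/√M_i.
So x_C₃H₈ in the escaping gas = (n_C₃H₈/√M_C₃H₈) / Σ(n_i/√M_i)
= (3.38/√44.10) / (3.38/√44.10 + 3.56/√146.06) = 0.5090/(0.5090 + 0.2946) = 0.633.

0.633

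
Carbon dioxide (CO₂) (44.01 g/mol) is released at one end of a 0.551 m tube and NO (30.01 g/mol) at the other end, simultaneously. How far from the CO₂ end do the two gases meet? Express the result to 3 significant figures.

0.249 m

In equal time, each gas travels a distance ∝ its rate ∝ 1/√M, so d_CO₂/d_NO = √(M_NO/M_CO₂) = √(30.01/44.01) = 0.8258.
With d_CO₂ + d_NO = 0.551 m, d_NO = 0.551/(1 + 0.8258) = 0.3018 m.
d_CO₂ = 0.551 − 0.3018 = 0.249 m.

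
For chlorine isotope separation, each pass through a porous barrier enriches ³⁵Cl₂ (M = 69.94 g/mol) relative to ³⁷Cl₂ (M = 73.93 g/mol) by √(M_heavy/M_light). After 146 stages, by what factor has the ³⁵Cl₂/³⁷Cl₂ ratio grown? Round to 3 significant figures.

Each stage multiplies the ratio by α = √(73.93/69.94), so after 146 stages the overall factor is α^146 = (73.93/69.94)^(146/2).
= 1.05705^73 = 57.4.

57.4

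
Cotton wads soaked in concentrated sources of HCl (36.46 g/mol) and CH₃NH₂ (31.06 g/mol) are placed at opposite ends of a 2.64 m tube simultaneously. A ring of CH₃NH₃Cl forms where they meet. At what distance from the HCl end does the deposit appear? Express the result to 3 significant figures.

1.27 m

Distances travelled in equal time are proportional to diffusion rates, so d_HCl/d_CH₃NH₂ = √(M_CH₃NH₂/M_HCl) = √(31.06/36.46) = 0.9230.
With d_HCl + d_CH₃NH₂ = 2.64 m, d_CH₃NH₂ = 2.64/(1 + 0.9230) = 1.373 m.
d_HCl = 2.64 − 1.373 = 1.27 m.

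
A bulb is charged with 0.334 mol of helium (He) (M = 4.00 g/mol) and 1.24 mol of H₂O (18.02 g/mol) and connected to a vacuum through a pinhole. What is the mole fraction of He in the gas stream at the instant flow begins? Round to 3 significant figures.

0.364

Rate_i ∝ x_i/√M_i (Graham's law weighted by mole fraction), so the effusate composition follows n_i/√M_i.
So x_He in the escaping gas = (n_He/√M_He) / Σ(n_i/√M_i)
= (0.334/√4.00) / (0.334/√4.00 + 1.24/√18.02) = 0.1670/(0.1670 + 0.2921) = 0.364.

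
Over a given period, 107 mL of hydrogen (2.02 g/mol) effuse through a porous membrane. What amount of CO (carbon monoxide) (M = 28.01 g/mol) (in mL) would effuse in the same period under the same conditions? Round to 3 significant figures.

From Graham's law, rate_CO/rate_H₂ = √(M_H₂/M_CO) = √(2.02/28.01) = √0.07212 = 0.2685.
So the volume for CO is 107 × 0.2685 = 28.7 mL.

28.7 mL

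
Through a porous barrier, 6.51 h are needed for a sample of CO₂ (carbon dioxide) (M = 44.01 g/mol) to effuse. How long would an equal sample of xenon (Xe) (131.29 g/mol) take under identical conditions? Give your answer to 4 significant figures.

Using Graham's law: t_Xe/t_CO₂ = √(M_Xe/M_CO₂) = √(131.29/44.01) = √2.983 = 1.727.
So the time for Xe is 6.51 × 1.727 = 11.24 h.

11.24 h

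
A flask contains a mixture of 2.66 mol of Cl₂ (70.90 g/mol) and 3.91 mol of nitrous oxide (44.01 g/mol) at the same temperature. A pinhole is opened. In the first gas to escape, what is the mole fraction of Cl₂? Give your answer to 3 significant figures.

Effusion rate of each component ∝ n_i/√M_i (partial pressure × 1/√M).
x_Cl₂(eff) = (n_Cl₂/√M_Cl₂) / (n_Cl₂/√M_Cl₂ + n_N₂O/√M_N₂O)
= (2.66/√70.90) / (2.66/√70.90 + 3.91/√44.01) = 0.3159/(0.3159 + 0.5894) = 0.349.

0.349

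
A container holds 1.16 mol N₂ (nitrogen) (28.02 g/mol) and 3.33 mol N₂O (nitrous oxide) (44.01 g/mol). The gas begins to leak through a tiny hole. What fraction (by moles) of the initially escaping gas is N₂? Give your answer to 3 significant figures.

Effusion rate of each component ∝ n_i/√M_i (partial pressure × 1/√M).
x_N₂(eff) = (n_N₂/√M_N₂) / (n_N₂/√M_N₂ + n_N₂O/√M_N₂O)
= (1.16/√28.02) / (1.16/√28.02 + 3.33/√44.01) = 0.2191/(0.2191 + 0.5020) = 0.304.

0.304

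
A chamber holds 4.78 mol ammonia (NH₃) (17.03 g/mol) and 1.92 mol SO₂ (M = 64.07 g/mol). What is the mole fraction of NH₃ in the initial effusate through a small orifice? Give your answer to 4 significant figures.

0.8284

Effusion rate of each component ∝ n_i/√M_i (partial pressure × 1/√M).
x_NH₃(eff) = (n_NH₃/√M_NH₃) / (n_NH₃/√M_NH₃ + n_SO₂/√M_SO₂)
= (4.78/√17.03) / (4.78/√17.03 + 1.92/√64.07) = 1.158/(1.158 + 0.2399) = 0.8284.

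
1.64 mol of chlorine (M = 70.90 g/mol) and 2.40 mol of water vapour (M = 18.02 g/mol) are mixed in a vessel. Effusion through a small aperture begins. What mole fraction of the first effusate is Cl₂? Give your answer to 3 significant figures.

Effusion rate of each component ∝ n_i/√M_i (partial pressure × 1/√M).
So x_Cl₂ in the escaping gas = (n_Cl₂/√M_Cl₂) / Σ(n_i/√M_i)
= (1.64/√70.90) / (1.64/√70.90 + 2.40/√18.02) = 0.1948/(0.1948 + 0.5654) = 0.256.

0.256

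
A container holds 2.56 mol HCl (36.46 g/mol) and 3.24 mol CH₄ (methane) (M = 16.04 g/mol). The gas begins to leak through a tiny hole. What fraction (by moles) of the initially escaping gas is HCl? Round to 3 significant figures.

0.344

Each component's effusion rate ∝ (its partial pressure)·(1/√M) ∝ n_i/√M_i.
Mole fraction of HCl in the effusate = (n_HCl/√M_HCl) / (n_HCl/√M_HCl + n_CH₄/√M_CH₄)
= (2.56/√36.46) / (2.56/√36.46 + 3.24/√16.04) = 0.4240/(0.4240 + 0.8090) = 0.344.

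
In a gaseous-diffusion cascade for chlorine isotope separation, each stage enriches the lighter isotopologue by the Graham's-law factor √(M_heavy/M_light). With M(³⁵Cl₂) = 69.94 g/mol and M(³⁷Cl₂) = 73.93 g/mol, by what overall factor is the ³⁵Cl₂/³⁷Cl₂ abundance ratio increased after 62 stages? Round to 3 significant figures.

5.58

Overall factor = α^62 with α = √(73.93/69.94), i.e. (73.93/69.94)^(62/2).
= 1.05705^31 = 5.58.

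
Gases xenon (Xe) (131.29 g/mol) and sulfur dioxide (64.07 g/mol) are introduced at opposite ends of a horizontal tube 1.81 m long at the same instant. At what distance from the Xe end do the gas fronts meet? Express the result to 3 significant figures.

In equal time, each gas travels a distance ∝ its rate ∝ 1/√M, so d_Xe/d_SO₂ = √(M_SO₂/M_Xe) = √(64.07/131.29) = 0.6986.
With d_Xe + d_SO₂ = 1.81 m, d_SO₂ = 1.81/(1 + 0.6986) = 1.066 m.
d_Xe = 1.81 − 1.066 = 0.744 m.

0.744 m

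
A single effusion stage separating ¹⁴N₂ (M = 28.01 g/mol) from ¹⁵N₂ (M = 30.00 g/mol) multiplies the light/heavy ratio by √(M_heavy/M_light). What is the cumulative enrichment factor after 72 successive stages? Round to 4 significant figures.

11.83

Each stage multiplies the ratio by α = √(30.00/28.01), so after 72 stages the overall factor is α^72 = (30.00/28.01)^(72/2).
= 1.07105^36 = 11.83.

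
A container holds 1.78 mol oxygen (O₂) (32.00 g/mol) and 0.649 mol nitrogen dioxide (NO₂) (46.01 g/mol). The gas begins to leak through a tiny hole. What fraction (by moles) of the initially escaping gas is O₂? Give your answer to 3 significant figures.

0.767

Rate_i ∝ x_i/√M_i (Graham's law weighted by mole fraction), so the effusate composition follows n_i/√M_i.
So x_O₂ in the escaping gas = (n_O₂/√M_O₂) / Σ(n_i/√M_i)
= (1.78/√32.00) / (1.78/√32.00 + 0.649/√46.01) = 0.3147/(0.3147 + 0.09568) = 0.767.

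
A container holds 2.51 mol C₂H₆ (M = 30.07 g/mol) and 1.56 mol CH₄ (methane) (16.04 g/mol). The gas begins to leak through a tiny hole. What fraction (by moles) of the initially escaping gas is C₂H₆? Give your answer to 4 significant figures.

0.5403

Each component's effusion rate ∝ (its partial pressure)·(1/√M) ∝ n_i/√M_i.
x_C₂H₆(eff) = (n_C₂H₆/√M_C₂H₆) / (n_C₂H₆/√M_C₂H₆ + n_CH₄/√M_CH₄)
= (2.51/√30.07) / (2.51/√30.07 + 1.56/√16.04) = 0.4577/(0.4577 + 0.3895) = 0.5403.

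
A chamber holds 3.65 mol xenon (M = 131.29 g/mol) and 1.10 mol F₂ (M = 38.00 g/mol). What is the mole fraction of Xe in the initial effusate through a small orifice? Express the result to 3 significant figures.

Each component's effusion rate ∝ (its partial pressure)·(1/√M) ∝ n_i/√M_i.
x_Xe(eff) = (n_Xe/√M_Xe) / (n_Xe/√M_Xe + n_F₂/√M_F₂)
= (3.65/√131.29) / (3.65/√131.29 + 1.10/√38.00) = 0.3185/(0.3185 + 0.1784) = 0.641.

0.641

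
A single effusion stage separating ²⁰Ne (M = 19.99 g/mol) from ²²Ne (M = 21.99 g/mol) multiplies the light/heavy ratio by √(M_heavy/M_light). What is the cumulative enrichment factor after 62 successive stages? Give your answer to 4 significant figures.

Overall factor = α^62 with α = √(21.99/19.99), i.e. (21.99/19.99)^(62/2).
= 1.10005^31 = 19.22.

19.22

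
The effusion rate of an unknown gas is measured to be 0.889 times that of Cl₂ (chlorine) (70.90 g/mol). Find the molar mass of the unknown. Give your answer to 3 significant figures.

Since effusion rate ∝ 1/√M, rate_X/rate_Cl₂ = √(M_Cl₂/M_X).
0.889 = √(70.90/M_X)
M_X = 70.90 / 0.889² = 70.90 / 0.7903 = 89.7 g/mol

89.7 g/mol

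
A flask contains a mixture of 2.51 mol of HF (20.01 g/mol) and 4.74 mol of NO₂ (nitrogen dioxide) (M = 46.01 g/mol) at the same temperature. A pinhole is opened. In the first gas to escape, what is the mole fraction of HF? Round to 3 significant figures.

0.445

Each component's effusion rate ∝ (its partial pressure)·(1/√M) ∝ n_i/√M_i.
Mole fraction of HF in the effusate = (n_HF/√M_HF) / (n_HF/√M_HF + n_NO₂/√M_NO₂)
= (2.51/√20.01) / (2.51/√20.01 + 4.74/√46.01) = 0.5611/(0.5611 + 0.6988) = 0.445.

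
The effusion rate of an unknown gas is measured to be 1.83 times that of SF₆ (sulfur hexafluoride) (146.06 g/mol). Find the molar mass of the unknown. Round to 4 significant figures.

Graham's law gives rate_X/rate_SF₆ = √(M_SF₆/M_X).
1.83 = √(146.06/M_X)
M_X = 146.06 / 1.83² = 146.06 / 3.349 = 43.61 g/mol

43.61 g/mol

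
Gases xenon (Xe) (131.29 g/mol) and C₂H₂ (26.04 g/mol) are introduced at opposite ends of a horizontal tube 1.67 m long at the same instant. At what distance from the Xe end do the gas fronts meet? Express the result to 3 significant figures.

The fronts meet when d_Xe + d_C₂H₂ = L with d_Xe/d_C₂H₂ = √(M_C₂H₂/M_Xe) (Graham's law). Here √(M_C₂H₂/M_Xe) = √(26.04/131.29) = 0.4454.
With d_Xe + d_C₂H₂ = 1.67 m, d_C₂H₂ = 1.67/(1 + 0.4454) = 1.155 m.
d_Xe = 1.67 − 1.155 = 0.515 m.

0.515 m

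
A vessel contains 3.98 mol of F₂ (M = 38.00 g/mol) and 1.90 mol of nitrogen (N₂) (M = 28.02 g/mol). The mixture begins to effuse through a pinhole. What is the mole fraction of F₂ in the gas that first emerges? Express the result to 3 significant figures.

0.643

Effusion rate of each component ∝ n_i/√M_i (partial pressure × 1/√M).
Mole fraction of F₂ in the effusate = (n_F₂/√M_F₂) / (n_F₂/√M_F₂ + n_N₂/√M_N₂)
= (3.98/√38.00) / (3.98/√38.00 + 1.90/√28.02) = 0.6456/(0.6456 + 0.3589) = 0.643.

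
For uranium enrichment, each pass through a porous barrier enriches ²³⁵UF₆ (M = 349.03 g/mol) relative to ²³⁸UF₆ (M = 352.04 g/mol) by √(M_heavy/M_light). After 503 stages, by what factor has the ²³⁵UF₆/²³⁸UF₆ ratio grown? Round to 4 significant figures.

8.668

Overall factor = α^503 with α = √(352.04/349.03), i.e. (352.04/349.03)^(503/2).
= 1.00862^(503/2) = 8.668.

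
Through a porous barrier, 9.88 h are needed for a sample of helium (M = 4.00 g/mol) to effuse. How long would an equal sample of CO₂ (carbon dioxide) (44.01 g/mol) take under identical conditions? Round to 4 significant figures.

By Graham's law, t_CO₂/t_He = √(M_CO₂/M_He) = √(44.01/4.00) = √11.00 = 3.317.
So the time for CO₂ is 9.88 × 3.317 = 32.77 h.

32.77 h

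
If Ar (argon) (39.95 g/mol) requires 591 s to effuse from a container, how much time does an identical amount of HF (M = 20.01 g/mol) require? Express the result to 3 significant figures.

418 s

From Graham's law, t_HF/t_Ar = √(M_HF/M_Ar) = √(20.01/39.95) = √0.5009 = 0.7077.
So the time for HF is 591 × 0.7077 = 418 s.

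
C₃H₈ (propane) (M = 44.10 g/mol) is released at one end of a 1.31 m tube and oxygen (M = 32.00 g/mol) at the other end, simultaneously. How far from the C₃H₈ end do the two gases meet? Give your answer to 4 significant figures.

Distances travelled in equal time are proportional to diffusion rates, so d_C₃H₈/d_O₂ = √(M_O₂/M_C₃H₈) = √(32.00/44.10) = 0.8518.
With d_C₃H₈ + d_O₂ = 1.31 m, d_O₂ = 1.31/(1 + 0.8518) = 0.7074 m.
d_C₃H₈ = 1.31 − 0.7074 = 0.6026 m.

0.6026 m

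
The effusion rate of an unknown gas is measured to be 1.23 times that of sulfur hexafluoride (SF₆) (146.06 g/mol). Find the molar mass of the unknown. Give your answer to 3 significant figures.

Using Graham's law: rate_X/rate_SF₆ = √(M_SF₆/M_X).
1.23 = √(146.06/M_X)
M_X = 146.06 / 1.23² = 146.06 / 1.513 = 96.5 g/mol

96.5 g/mol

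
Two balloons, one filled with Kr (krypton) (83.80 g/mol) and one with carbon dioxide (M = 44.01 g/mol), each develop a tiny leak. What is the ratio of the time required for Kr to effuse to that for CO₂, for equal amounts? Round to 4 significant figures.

Since effusion rate ∝ 1/√M, t_Kr/t_CO₂ = √(M_Kr/M_CO₂) = √(83.80/44.01) = √1.904 = 1.380.

1.380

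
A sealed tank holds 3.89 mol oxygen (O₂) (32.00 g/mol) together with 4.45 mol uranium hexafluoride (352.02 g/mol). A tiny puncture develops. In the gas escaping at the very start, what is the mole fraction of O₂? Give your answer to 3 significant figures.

0.744

Effusion rate of each component ∝ n_i/√M_i (partial pressure × 1/√M).
x_O₂(eff) = (n_O₂/√M_O₂) / (n_O₂/√M_O₂ + n_UF₆/√M_UF₆)
= (3.89/√32.00) / (3.89/√32.00 + 4.45/√352.02) = 0.6877/(0.6877 + 0.2372) = 0.744.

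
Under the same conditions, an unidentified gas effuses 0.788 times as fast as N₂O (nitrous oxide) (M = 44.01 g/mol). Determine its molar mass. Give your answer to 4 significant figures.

70.88 g/mol

Graham's law gives rate_X/rate_N₂O = √(M_N₂O/M_X).
0.788 = √(44.01/M_X)
M_X = 44.01 / 0.788² = 44.01 / 0.6209 = 70.88 g/mol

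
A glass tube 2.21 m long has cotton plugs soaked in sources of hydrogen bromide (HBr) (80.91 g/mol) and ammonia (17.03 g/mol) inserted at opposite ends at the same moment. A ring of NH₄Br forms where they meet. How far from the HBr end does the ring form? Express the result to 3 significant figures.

Distances travelled in equal time are proportional to diffusion rates, so d_HBr/d_NH₃ = √(M_NH₃/M_HBr) = √(17.03/80.91) = 0.4588.
With d_HBr + d_NH₃ = 2.21 m, d_NH₃ = 2.21/(1 + 0.4588) = 1.515 m.
d_HBr = 2.21 − 1.515 = 0.695 m.

0.695 m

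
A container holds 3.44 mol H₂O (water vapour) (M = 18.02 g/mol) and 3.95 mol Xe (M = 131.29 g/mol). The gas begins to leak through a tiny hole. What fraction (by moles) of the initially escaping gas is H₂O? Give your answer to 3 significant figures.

Each component's effusion rate ∝ (its partial pressure)·(1/√M) ∝ n_i/√M_i.
Mole fraction of H₂O in the effusate = (n_H₂O/√M_H₂O) / (n_H₂O/√M_H₂O + n_Xe/√M_Xe)
= (3.44/√18.02) / (3.44/√18.02 + 3.95/√131.29) = 0.8104/(0.8104 + 0.3447) = 0.702.

0.702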